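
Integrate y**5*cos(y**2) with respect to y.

Let u = y², du = 2y dy; rewrite as (1/2)∫ u^2·cos(1u) du.
Now integrate by parts 2 times.

y**4*sin(y**2)/2 + y**2*cos(y**2) - sin(y**2) + C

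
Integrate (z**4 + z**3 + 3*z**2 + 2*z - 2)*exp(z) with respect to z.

(z**4 - 3*z**3 + 12*z**2 - 22*z + 20)*exp(z) + C

Use integration by parts with u = z**4 + z**3 + 3*z**2 + 2*z - 2, dv = exp(z) dz, so v = exp(z).
Apply parts 4 times (tabular method): alternate signs, differentiate u down to 0, integrate dv up.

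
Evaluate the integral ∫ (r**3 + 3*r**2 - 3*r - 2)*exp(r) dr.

Use integration by parts with u = r**3 + 3*r**2 - 3*r - 2, dv = exp(r) dr, so v = exp(r).
Apply parts 3 times (tabular method): alternate signs, differentiate u down to 0, integrate dv up.

(r**3 - 3*r + 1)*exp(r) + C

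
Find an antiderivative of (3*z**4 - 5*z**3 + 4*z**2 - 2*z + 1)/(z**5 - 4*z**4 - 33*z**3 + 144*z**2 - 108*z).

-log(z)/108 + 2941*log(z - 6)/1080 - 139*log(z - 3)/162 + log(z - 1)/70 + 5125*log(z + 6)/4536 + C

Factor the denominator: z*(z - 6)*(z - 3)*(z - 1)*(z + 6).
Partial-fraction decomposition: 5125/(4536*(z + 6)) + 1/(70*(z - 1)) - 139/(162*(z - 3)) + 2941/(1080*(z - 6)) - 1/(108*z).
Integrate each term: A/(z−a) contributes A·log|z−a|.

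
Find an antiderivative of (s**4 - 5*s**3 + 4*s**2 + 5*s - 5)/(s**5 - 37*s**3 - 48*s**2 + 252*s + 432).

77*log(s - 6)/432 + 4*log(s - 3)/315 + 57*log(s + 2)/80 - 116*log(s + 3)/27 + 123*log(s + 4)/28 + C

Factor the denominator: (s - 6)*(s - 3)*(s + 2)*(s + 3)*(s + 4).
Partial-fraction decomposition: 123/(28*(s + 4)) - 116/(27*(s + 3)) + 57/(80*(s + 2)) + 4/(315*(s - 3)) + 77/(432*(s - 6)).
Integrate each term: A/(s−a) contributes A·log|s−a|.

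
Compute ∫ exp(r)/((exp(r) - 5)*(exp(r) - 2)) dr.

Let u = e^r, du = e^r dr.
The integral becomes ∫ du/((u-5)(u-2)); decompose into partial fractions.

log(exp(r) - 5)/3 - log(exp(r) - 2)/3 + C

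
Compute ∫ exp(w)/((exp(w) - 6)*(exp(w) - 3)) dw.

log(exp(w) - 6)/3 - log(exp(w) - 3)/3 + C

Let u = e^w, du = e^w dw.
The integral becomes ∫ du/((u-3)(u-6)); decompose into partial fractions.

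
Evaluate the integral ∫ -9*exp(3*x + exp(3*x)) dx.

Let u = exp(3*x), so du = (3*exp(3*x)) dx.
Rewriting, the integral becomes -3·∫ e^u du = -3·e^u.
Substituting back, u = exp(3*x).

-3*exp(exp(3*x)) + C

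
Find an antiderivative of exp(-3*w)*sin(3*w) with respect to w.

Let I denote the integral. Integrate by parts with u = sin(3*w), dv = exp(-3*w) dw, so v = -exp(-3*w)/3: I = -exp(-3*w)*sin(3*w)/3 + ∫ exp(-3*w)*cos(3*w) dw.
Apply parts again with u = cos(3*w), dv = exp(-3*w) dw: ∫ exp(-3*w)*cos(3*w) dw = -exp(-3*w)*cos(3*w)/3 − I. Substituting back brings back I: I = -exp(-3*w)*sin(3*w)/3 - exp(-3*w)*cos(3*w)/3 − I.
Solving for I: (1 + 1)·I equals the remaining terms, so I = (1/2)·(-exp(-3*w)*sin(3*w)/3 - exp(-3*w)*cos(3*w)/3).

-exp(-3*w)*sin(3*w)/6 - exp(-3*w)*cos(3*w)/6 + C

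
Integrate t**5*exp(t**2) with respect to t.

(t**4 - 2*t**2 + 2)*exp(t**2)/2 + C

Let u = t², du = 2t dt; rewrite as (1/2)∫ u^2·exp(1u) du.
Now integrate by parts 2 times.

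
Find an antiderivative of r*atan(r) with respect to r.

r**2*atan(r)/2 - r/2 + atan(r)/2 + C

Use integration by parts with u = arctan(r), dv = r dr.
Then du = 1/(r**2 + 1) dr.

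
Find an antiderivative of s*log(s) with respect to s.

Use integration by parts with u = log(s), dv = s ds.
Then du = 1/s ds and v = s**2/2.

s**2*log(s)/2 - s**2/4 + C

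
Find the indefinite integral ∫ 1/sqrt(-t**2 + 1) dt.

asin(t) + C

Substitute t = sin(θ), so dt = cos(θ) dθ and the radical becomes sqrt(-t**2 + 1) = cos(θ) by the Pythagorean identity.
Integrate the resulting trig expression in θ, then back-substitute θ = asin(t), sin(θ) = t, cos(θ) = sqrt(-t**2 + 1) (absorbing any constant into C).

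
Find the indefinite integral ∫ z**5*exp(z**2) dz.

Let u = z², du = 2z dz; rewrite as (1/2)∫ u^2·exp(1u) du.
Now integrate by parts 2 times.

(z**4 - 2*z**2 + 2)*exp(z**2)/2 + C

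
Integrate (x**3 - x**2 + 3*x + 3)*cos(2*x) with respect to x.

x**3*sin(2*x)/2 - x**2*sin(2*x)/2 + 3*x**2*cos(2*x)/4 + 3*x*sin(2*x)/4 - x*cos(2*x)/2 + 7*sin(2*x)/4 + 3*cos(2*x)/8 + C

Use integration by parts with u = x**3 - x**2 + 3*x + 3, dv = cos(2*x) dx, so v = sin(2*x)/2.
Apply parts 3 times (tabular method): alternate signs, differentiate u down to 0, integrate dv up.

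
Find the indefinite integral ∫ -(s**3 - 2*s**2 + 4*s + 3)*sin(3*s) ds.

Use integration by parts with u = s**3 - 2*s**2 + 4*s + 3, dv = -sin(3*s) ds, so v = cos(3*s)/3.
Apply parts 3 times (tabular method): alternate signs, differentiate u down to 0, integrate dv up.

s**3*cos(3*s)/3 - s**2*sin(3*s)/3 - 2*s**2*cos(3*s)/3 + 4*s*sin(3*s)/9 + 10*s*cos(3*s)/9 - 10*sin(3*s)/27 + 31*cos(3*s)/27 + C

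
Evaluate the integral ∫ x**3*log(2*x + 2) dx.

x**4*log(2*x + 2)/4 - x**4/16 + x**3/12 - x**2/8 + x/4 - log(x + 1)/4 + C

Use integration by parts with u = log(2*x + 2), dv = x**3 dx.
Then du = 2/(2*x + 2) dx and v = x**4/4.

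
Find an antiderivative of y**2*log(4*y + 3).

y**3*log(4*y + 3)/3 - y**3/9 + y**2/8 - 3*y/16 + 9*log(4*y + 3)/64 + C

Use integration by parts with u = log(4*y + 3), dv = y**2 dy.
Then du = 4/(4*y + 3) dy and v = y**3/3.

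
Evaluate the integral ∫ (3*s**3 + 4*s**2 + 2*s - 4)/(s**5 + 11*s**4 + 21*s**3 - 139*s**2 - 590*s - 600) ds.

130*log(s - 4)/1701 + 8*log(s + 2)/27 - 55*log(s + 3)/28 + 1547*log(s + 5)/972 - 289/(54*s + 270) + C

Factor the denominator: (s - 4)*(s + 2)*(s + 3)*(s + 5)**2.
Partial-fraction decomposition: 1547/(972*(s + 5)) + 289/(54*(s + 5)**2) - 55/(28*(s + 3)) + 8/(27*(s + 2)) + 130/(1701*(s - 4)).
Integrate each term; A/(s−a) gives A·log|s−a|; A/(s−a)² gives −A/(s−a).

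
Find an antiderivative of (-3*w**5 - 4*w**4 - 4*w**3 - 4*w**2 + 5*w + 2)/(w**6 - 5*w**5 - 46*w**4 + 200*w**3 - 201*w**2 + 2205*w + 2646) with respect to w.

Factor the denominator: (w - 7)*(w - 6)*(w + 1)*(w + 7)*(w**2 + 9).
Partial-fraction decomposition: -(80*w + 669)/(1305*(w**2 + 9)) - 5245/(7917*(w + 7)) - 1/(840*(w + 1)) + 29488/(4095*(w - 6)) - 15389/(1624*(w - 7)).
Integrate each term; A/(w−a) gives A·log|w−a|; the (Bw+D)/(w²+p²) term gives a log and an atan.

-15389*log(w - 7)/1624 + 29488*log(w - 6)/4095 - log(w + 1)/840 - 5245*log(w + 7)/7917 - 8*log(w**2 + 9)/261 - 223*atan(w/3)/1305 + C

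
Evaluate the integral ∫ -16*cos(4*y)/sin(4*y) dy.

Let u = sin(4*y), so du = (4*cos(4*y)) dy.
Rewriting, the integral becomes -4·∫ 1/u du = -4·log(u).
Substituting back, u = sin(4*y).

-4*log(sin(4*y)) + C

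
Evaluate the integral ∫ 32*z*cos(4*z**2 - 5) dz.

4*sin(4*z**2 - 5) + C

Let u = 4*z**2 - 5, so du = (8*z) dz.
Rewriting, the integral becomes 4·∫ cos(u) du = 4·sin(u).
Substituting back, u = 4*z**2 - 5.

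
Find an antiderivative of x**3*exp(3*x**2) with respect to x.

(3*x**2 - 1)*exp(3*x**2)/18 + C

Let u = x², du = 2x dx; rewrite as (1/2)∫ u^1·exp(3u) du.
Now integrate by parts 1 time.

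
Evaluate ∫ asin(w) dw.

Use integration by parts with u = arcsin(w), dv = dw.
Then du = 1/sqrt(-w**2 + 1) dw.

w*asin(w) + sqrt(-w**2 + 1) + C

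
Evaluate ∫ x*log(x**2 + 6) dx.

x**2*log(x**2 + 6)/2 - x**2/2 + 3*log(x**2 + 6) + C

Let u = x**2 + 6, so du = (2*x) dx.
The integral becomes (1/2)·∫ log(u) du; integrate by parts with u′=log(u), dv′=du.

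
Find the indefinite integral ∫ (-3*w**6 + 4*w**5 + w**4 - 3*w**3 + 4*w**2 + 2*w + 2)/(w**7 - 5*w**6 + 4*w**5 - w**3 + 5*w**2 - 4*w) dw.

-log(w)/2 - 4027*log(w - 4)/1530 + 49*log(w - 1)/72 + log(w + 1)/40 - 39*log(w**2 + 1)/136 - 37*atan(w)/68 + 7/(12*w - 12) + C

Factor the denominator: w*(w - 4)*(w - 1)**2*(w + 1)*(w**2 + 1).
Partial-fraction decomposition: -(39*w + 37)/(68*(w**2 + 1)) + 1/(40*(w + 1)) + 49/(72*(w - 1)) - 7/(12*(w - 1)**2) - 4027/(1530*(w - 4)) - 1/(2*w).
Integrate each term; A/(w−a) gives A·log|w−a|; the (Bw+D)/(w²+p²) term gives a log and an atan.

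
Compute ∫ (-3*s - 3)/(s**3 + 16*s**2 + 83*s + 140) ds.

Factor the denominator: (s + 4)*(s + 5)*(s + 7).
Partial-fraction decomposition: 3/(s + 7) - 6/(s + 5) + 3/(s + 4).
Integrate each term: A/(s−a) contributes A·log|s−a|.

-6*log(s + 5) + 3*log(s**2 + 11*s + 28) + C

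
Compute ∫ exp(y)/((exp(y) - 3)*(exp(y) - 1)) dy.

log(exp(y) - 3)/2 - log(exp(y) - 1)/2 + C

Let u = e^y, du = e^y dy.
The integral becomes ∫ du/((u-1)(u-3)); decompose into partial fractions.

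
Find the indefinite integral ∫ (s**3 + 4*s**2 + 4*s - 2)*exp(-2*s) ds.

(-4*s**3 - 22*s**2 - 38*s - 11)*exp(-2*s)/8 + C

Use integration by parts with u = s**3 + 4*s**2 + 4*s - 2, dv = exp(-2*s) ds, so v = -exp(-2*s)/2.
Apply parts 3 times (tabular method): alternate signs, differentiate u down to 0, integrate dv up.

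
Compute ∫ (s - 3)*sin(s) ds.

Use integration by parts with u = s - 3, dv = sin(s) ds, so v = -cos(s).
Apply parts 1 times (tabular method): alternate signs, differentiate u down to 0, integrate dv up.

-s*cos(s) + sin(s) + 3*cos(s) + C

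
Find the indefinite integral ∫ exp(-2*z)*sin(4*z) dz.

-exp(-2*z)*sin(4*z)/10 - exp(-2*z)*cos(4*z)/5 + C

Let I denote the integral. Integrate by parts with u = sin(4*z), dv = exp(-2*z) dz, so v = -exp(-2*z)/2: I = -exp(-2*z)*sin(4*z)/2 + 2·∫ exp(-2*z)*cos(4*z) dz.
Apply parts again with u = cos(4*z), dv = exp(-2*z) dz: ∫ exp(-2*z)*cos(4*z) dz = -exp(-2*z)*cos(4*z)/2 − 2·I. Substituting back brings back I: I = -exp(-2*z)*sin(4*z)/2 - exp(-2*z)*cos(4*z) − 4·I.
Solving for I: (1 + 4)·I equals the remaining terms, so I = (1/5)·(-exp(-2*z)*sin(4*z)/2 - exp(-2*z)*cos(4*z)).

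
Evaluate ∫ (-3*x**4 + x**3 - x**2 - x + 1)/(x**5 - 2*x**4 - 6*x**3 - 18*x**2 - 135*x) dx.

-log(x)/135 - 1779*log(x - 5)/1360 - 275*log(x + 3)/432 - 481*log(x**2 + 9)/918 - 113*atan(x/3)/918 + C

Factor the denominator: x*(x - 5)*(x + 3)*(x**2 + 9).
Partial-fraction decomposition: -(962*x + 339)/(918*(x**2 + 9)) - 275/(432*(x + 3)) - 1779/(1360*(x - 5)) - 1/(135*x).
Integrate each term; A/(x−a) gives A·log|x−a|; the (Bx+D)/(x²+p²) term gives a log and an atan.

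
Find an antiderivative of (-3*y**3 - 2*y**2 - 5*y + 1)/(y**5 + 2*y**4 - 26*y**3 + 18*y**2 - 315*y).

Factor the denominator: y*(y - 5)*(y + 7)*(y**2 + 9).
Partial-fraction decomposition: (220*y - 4527)/(8874*(y**2 + 9)) + 967/(4872*(y + 7)) - 449/(2040*(y - 5)) - 1/(315*y).
Integrate each term; A/(y−a) gives A·log|y−a|; the (By+D)/(y²+p²) term gives a log and an atan.

-log(y)/315 - 449*log(y - 5)/2040 + 967*log(y + 7)/4872 + 55*log(y**2 + 9)/4437 - 503*atan(y/3)/2958 + C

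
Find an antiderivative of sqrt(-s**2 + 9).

Substitute s = 3·sin(θ), so ds = 3·cos(θ) dθ and the radical becomes sqrt(-s**2 + 9) = 3·cos(θ) by the Pythagorean identity.
Integrate the resulting trig expression in θ, then back-substitute θ = asin(s/3), sin(θ) = s/3, cos(θ) = sqrt(-s**2 + 9)/3 (absorbing any constant into C).

s*sqrt(-s**2 + 9)/2 + 9*asin(s/3)/2 + C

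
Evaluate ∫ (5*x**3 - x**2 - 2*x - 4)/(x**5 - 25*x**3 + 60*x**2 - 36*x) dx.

Factor the denominator: x*(x - 3)*(x - 2)*(x - 1)*(x + 6).
Partial-fraction decomposition: -277/(756*(x + 6)) - 1/(7*(x - 1)) - 7/(4*(x - 2)) + 58/(27*(x - 3)) + 1/(9*x).
Integrate each term: A/(x−a) contributes A·log|x−a|.

log(x)/9 + 58*log(x - 3)/27 - 7*log(x - 2)/4 - log(x - 1)/7 - 277*log(x + 6)/756 + C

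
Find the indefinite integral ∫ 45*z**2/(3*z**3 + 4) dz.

Let u = 3*z**3 + 4, so du = (9*z**2) dz.
Rewriting, the integral becomes 5·∫ 1/u du = 5·log(u).
Substituting back, u = 3*z**3 + 4.

5*log(3*z**3 + 4) + C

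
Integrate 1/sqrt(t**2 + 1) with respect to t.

log(t + sqrt(t**2 + 1)) + C

Substitute t = tan(θ), so dt = sec(θ)^2 dθ and the radical becomes sqrt(t**2 + 1) = sec(θ) by the Pythagorean identity.
Integrate the resulting trig expression in θ, then back-substitute tan(θ) = t, sec(θ) = sqrt(t**2 + 1) (absorbing any constant into C).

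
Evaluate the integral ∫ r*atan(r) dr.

Use integration by parts with u = arctan(r), dv = r dr.
Then du = 1/(r**2 + 1) dr.

r**2*atan(r)/2 - r/2 + atan(r)/2 + C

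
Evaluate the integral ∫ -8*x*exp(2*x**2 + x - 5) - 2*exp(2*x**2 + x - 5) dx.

-2*exp(2*x**2 + x - 5) + C

Let u = 2*x**2 + x - 5, so du = (4*x + 1) dx.
Rewriting, the integral becomes -2·∫ e^u du = -2·e^u.
Substituting back, u = 2*x**2 + x - 5.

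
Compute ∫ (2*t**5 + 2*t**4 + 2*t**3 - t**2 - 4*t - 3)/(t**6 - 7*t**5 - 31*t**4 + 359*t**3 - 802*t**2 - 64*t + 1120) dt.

3851*log(t - 5)/108 - 408179*log(t - 4)/12100 - 97*log(t - 2)/324 - log(t + 1)/1350 + 14761*log(t + 7)/39204 + 2653/(110*t - 440) + C

Factor the denominator: (t - 5)*(t - 4)**2*(t - 2)*(t + 1)*(t + 7).
Partial-fraction decomposition: 14761/(39204*(t + 7)) - 1/(1350*(t + 1)) - 97/(324*(t - 2)) - 408179/(12100*(t - 4)) - 2653/(110*(t - 4)**2) + 3851/(108*(t - 5)).
Integrate each term; A/(t−a) gives A·log|t−a|; A/(t−a)² gives −A/(t−a).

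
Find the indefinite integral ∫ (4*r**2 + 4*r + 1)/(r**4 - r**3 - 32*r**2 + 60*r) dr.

Factor the denominator: r*(r - 5)*(r - 2)*(r + 6).
Partial-fraction decomposition: -11/(48*(r + 6)) - 25/(48*(r - 2)) + 11/(15*(r - 5)) + 1/(60*r).
Integrate each term: A/(r−a) contributes A·log|r−a|.

log(r)/60 + 11*log(r - 5)/15 - 25*log(r - 2)/48 - 11*log(r + 6)/48 + C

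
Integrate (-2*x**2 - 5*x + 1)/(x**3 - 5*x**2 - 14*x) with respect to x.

-log(x)/14 - 44*log(x - 7)/21 + log(x + 2)/6 + C

Factor the denominator: x*(x - 7)*(x + 2).
Partial-fraction decomposition: 1/(6*(x + 2)) - 44/(21*(x - 7)) - 1/(14*x).
Integrate each term: A/(x−a) contributes A·log|x−a|.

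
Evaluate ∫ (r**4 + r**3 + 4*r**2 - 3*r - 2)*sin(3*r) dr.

Use integration by parts with u = r**4 + r**3 + 4*r**2 - 3*r - 2, dv = sin(3*r) dr, so v = -cos(3*r)/3.
Apply parts 4 times (tabular method): alternate signs, differentiate u down to 0, integrate dv up.

-r**4*cos(3*r)/3 + 4*r**3*sin(3*r)/9 - r**3*cos(3*r)/3 + r**2*sin(3*r)/3 - 8*r**2*cos(3*r)/9 + 16*r*sin(3*r)/27 + 11*r*cos(3*r)/9 - 11*sin(3*r)/27 + 70*cos(3*r)/81 + C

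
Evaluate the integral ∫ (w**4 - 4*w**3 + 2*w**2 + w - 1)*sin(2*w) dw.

-w**4*cos(2*w)/2 + w**3*sin(2*w) + 2*w**3*cos(2*w) - 3*w**2*sin(2*w) + w**2*cos(2*w)/2 - w*sin(2*w)/2 - 7*w*cos(2*w)/2 + 7*sin(2*w)/4 + cos(2*w)/4 + C

Use integration by parts with u = w**4 - 4*w**3 + 2*w**2 + w - 1, dv = sin(2*w) dw, so v = -cos(2*w)/2.
Apply parts 4 times (tabular method): alternate signs, differentiate u down to 0, integrate dv up.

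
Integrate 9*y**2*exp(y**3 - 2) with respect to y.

3*exp(y**3 - 2) + C

Let u = y**3 - 2, so du = (3*y**2) dy.
Rewriting, the integral becomes 3·∫ e^u du = 3·e^u.
Substituting back, u = y**3 - 2.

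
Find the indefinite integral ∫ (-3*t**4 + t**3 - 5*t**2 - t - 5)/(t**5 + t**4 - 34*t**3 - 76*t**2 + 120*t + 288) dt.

-3863*log(t - 6)/2880 + 67*log(t - 2)/480 - 79*log(t + 2)/64 + 317*log(t + 3)/45 - 913*log(t + 4)/120 + C

Factor the denominator: (t - 6)*(t - 2)*(t + 2)*(t + 3)*(t + 4).
Partial-fraction decomposition: -913/(120*(t + 4)) + 317/(45*(t + 3)) - 79/(64*(t + 2)) + 67/(480*(t - 2)) - 3863/(2880*(t - 6)).
Integrate each term: A/(t−a) contributes A·log|t−a|.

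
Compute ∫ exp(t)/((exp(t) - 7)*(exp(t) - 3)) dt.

Let u = e^t, du = e^t dt.
The integral becomes ∫ du/((u-7)(u-3)); decompose into partial fractions.

log(exp(t) - 7)/4 - log(exp(t) - 3)/4 + C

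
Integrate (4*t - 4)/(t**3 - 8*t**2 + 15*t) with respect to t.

-4*log(t)/15 + 8*log(t - 5)/5 - 4*log(t - 3)/3 + C

Factor the denominator: t*(t - 5)*(t - 3).
Partial-fraction decomposition: -4/(3*(t - 3)) + 8/(5*(t - 5)) - 4/(15*t).
Integrate each term: A/(t−a) contributes A·log|t−a|.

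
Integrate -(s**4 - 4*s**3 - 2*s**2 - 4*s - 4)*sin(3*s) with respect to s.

Use integration by parts with u = s**4 - 4*s**3 - 2*s**2 - 4*s - 4, dv = -sin(3*s) ds, so v = cos(3*s)/3.
Apply parts 4 times (tabular method): alternate signs, differentiate u down to 0, integrate dv up.

s**4*cos(3*s)/3 - 4*s**3*sin(3*s)/9 - 4*s**3*cos(3*s)/3 + 4*s**2*sin(3*s)/3 - 10*s**2*cos(3*s)/9 + 20*s*sin(3*s)/27 - 4*s*cos(3*s)/9 + 4*sin(3*s)/27 - 88*cos(3*s)/81 + C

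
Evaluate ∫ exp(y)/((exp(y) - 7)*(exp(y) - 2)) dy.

Let u = e^y, du = e^y dy.
The integral becomes ∫ du/((u-7)(u-2)); decompose into partial fractions.

log(exp(y) - 7)/5 - log(exp(y) - 2)/5 + C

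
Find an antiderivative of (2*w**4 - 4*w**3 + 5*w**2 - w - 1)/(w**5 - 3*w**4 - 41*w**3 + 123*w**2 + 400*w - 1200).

869*log(w - 5)/180 - 331*log(w - 4)/72 + 95*log(w - 3)/112 - 851*log(w + 4)/504 + 1879*log(w + 5)/720 + C

Factor the denominator: (w - 5)*(w - 4)*(w - 3)*(w + 4)*(w + 5).
Partial-fraction decomposition: 1879/(720*(w + 5)) - 851/(504*(w + 4)) + 95/(112*(w - 3)) - 331/(72*(w - 4)) + 869/(180*(w - 5)).
Integrate each term: A/(w−a) contributes A·log|w−a|.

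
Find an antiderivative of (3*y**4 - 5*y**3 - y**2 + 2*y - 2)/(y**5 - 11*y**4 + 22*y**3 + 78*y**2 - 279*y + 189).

Factor the denominator: (y - 7)*(y - 3)**2*(y - 1)*(y + 3).
Partial-fraction decomposition: 361/(1440*(y + 3)) + 1/(32*(y - 1)) - 1705/(576*(y - 3)) - 103/(48*(y - 3)**2) + 1817/(320*(y - 7)).
Integrate each term; A/(y−a) gives A·log|y−a|; A/(y−a)² gives −A/(y−a).

1817*log(y - 7)/320 - 1705*log(y - 3)/576 + log(y - 1)/32 + 361*log(y + 3)/1440 + 103/(48*y - 144) + C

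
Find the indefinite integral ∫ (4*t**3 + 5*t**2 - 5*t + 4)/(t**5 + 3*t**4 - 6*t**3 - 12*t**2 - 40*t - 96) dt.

Factor the denominator: (t - 3)*(t + 2)*(t + 4)*(t**2 + 4).
Partial-fraction decomposition: (133*t + 438)/(520*(t**2 + 4)) - 19/(35*(t + 4)) - 1/(40*(t + 2)) + 142/(455*(t - 3)).
Integrate each term; A/(t−a) gives A·log|t−a|; the (Bt+D)/(t²+p²) term gives a log and an atan.

142*log(t - 3)/455 - log(t + 2)/40 - 19*log(t + 4)/35 + 133*log(t**2 + 4)/1040 + 219*atan(t/2)/520 + C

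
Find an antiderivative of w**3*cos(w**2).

Let u = w², du = 2w dw; rewrite as (1/2)∫ u^1·cos(1u) du.
Now integrate by parts 1 time.

w**2*sin(w**2)/2 + cos(w**2)/2 + C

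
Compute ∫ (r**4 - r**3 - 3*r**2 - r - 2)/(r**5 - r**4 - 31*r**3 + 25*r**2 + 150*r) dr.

Factor the denominator: r*(r - 5)*(r - 3)*(r + 2)*(r + 5).
Partial-fraction decomposition: 113/(200*(r + 5)) - 2/(35*(r + 2)) - 11/(120*(r - 3)) + 209/(350*(r - 5)) - 1/(75*r).
Integrate each term: A/(r−a) contributes A·log|r−a|.

-log(r)/75 + 209*log(r - 5)/350 - 11*log(r - 3)/120 - 2*log(r + 2)/35 + 113*log(r + 5)/200 + C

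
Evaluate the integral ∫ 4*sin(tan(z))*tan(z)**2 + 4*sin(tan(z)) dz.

-4*cos(tan(z)) + C

Let u = tan(z), so du = (tan(z)**2 + 1) dz.
Rewriting, the integral becomes 4·∫ sin(u) du = 4·-cos(u).
Substituting back, u = tan(z).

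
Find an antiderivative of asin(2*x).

x*asin(2*x) + sqrt(-4*x**2 + 1)/2 + C

Use integration by parts with u = arcsin(2*x), dv = dx.
Then du = 2/sqrt(-4*x**2 + 1) dx.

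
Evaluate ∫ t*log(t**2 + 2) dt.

Let u = t**2 + 2, so du = (2*t) dt.
The integral becomes (1/2)·∫ log(u) du; integrate by parts with u′=log(u), dv′=du.

t**2*log(t**2 + 2)/2 - t**2/2 + log(t**2 + 2) + C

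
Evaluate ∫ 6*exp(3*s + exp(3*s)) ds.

2*exp(exp(3*s)) + C

Let u = exp(3*s), so du = (3*exp(3*s)) ds.
Rewriting, the integral becomes 2·∫ e^u du = 2·e^u.
Substituting back, u = exp(3*s).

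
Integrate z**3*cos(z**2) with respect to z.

z**2*sin(z**2)/2 + cos(z**2)/2 + C

Let u = z², du = 2z dz; rewrite as (1/2)∫ u^1·cos(1u) du.
Now integrate by parts 1 time.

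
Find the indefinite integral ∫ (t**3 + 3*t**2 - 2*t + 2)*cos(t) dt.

Use integration by parts with u = t**3 + 3*t**2 - 2*t + 2, dv = cos(t) dt, so v = sin(t).
Apply parts 3 times (tabular method): alternate signs, differentiate u down to 0, integrate dv up.

t**3*sin(t) + 3*t**2*sin(t) + 3*t**2*cos(t) - 8*t*sin(t) + 6*t*cos(t) - 4*sin(t) - 8*cos(t) + C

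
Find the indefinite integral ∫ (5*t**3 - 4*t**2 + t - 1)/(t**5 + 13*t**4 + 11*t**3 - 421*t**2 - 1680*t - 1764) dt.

941*log(t - 6)/12168 + 59*log(t + 2)/200 - 175*log(t + 3)/144 + 56983*log(t + 7)/67600 - 1919/(260*t + 1820) + C

Factor the denominator: (t - 6)*(t + 2)*(t + 3)*(t + 7)**2.
Partial-fraction decomposition: 56983/(67600*(t + 7)) + 1919/(260*(t + 7)**2) - 175/(144*(t + 3)) + 59/(200*(t + 2)) + 941/(12168*(t - 6)).
Integrate each term; A/(t−a) gives A·log|t−a|; A/(t−a)² gives −A/(t−a).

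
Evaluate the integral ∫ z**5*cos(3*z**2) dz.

z**4*sin(3*z**2)/6 + z**2*cos(3*z**2)/9 - sin(3*z**2)/27 + C

Let u = z², du = 2z dz; rewrite as (1/2)∫ u^2·cos(3u) du.
Now integrate by parts 2 times.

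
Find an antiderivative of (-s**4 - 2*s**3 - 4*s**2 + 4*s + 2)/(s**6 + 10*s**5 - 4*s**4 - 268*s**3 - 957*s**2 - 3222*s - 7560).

-71*log(s - 6)/2475 + 103*log(s + 4)/375 - 29*log(s + 5)/44 + 149*log(s + 7)/348 - 491*log(s**2 + 9)/65250 - 599*atan(s/3)/65250 + C

Factor the denominator: (s - 6)*(s + 4)*(s + 5)*(s + 7)*(s**2 + 9).
Partial-fraction decomposition: -(982*s + 1797)/(65250*(s**2 + 9)) + 149/(348*(s + 7)) - 29/(44*(s + 5)) + 103/(375*(s + 4)) - 71/(2475*(s - 6)).
Integrate each term; A/(s−a) gives A·log|s−a|; the (Bs+D)/(s²+p²) term gives a log and an atan.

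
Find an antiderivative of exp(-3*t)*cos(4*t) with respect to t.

4*exp(-3*t)*sin(4*t)/25 - 3*exp(-3*t)*cos(4*t)/25 + C

Let I denote the integral. Integrate by parts with u = cos(4*t), dv = exp(-3*t) dt, so v = -exp(-3*t)/3: I = -exp(-3*t)*cos(4*t)/3 − (4/3)·∫ exp(-3*t)*sin(4*t) dt.
Apply parts again with u = sin(4*t), dv = exp(-3*t) dt: ∫ exp(-3*t)*sin(4*t) dt = -exp(-3*t)*sin(4*t)/3 + (4/3)·I. Substituting back brings back I: I = 4*exp(-3*t)*sin(4*t)/9 - exp(-3*t)*cos(4*t)/3 − (16/9)·I.
Solving for I: (1 + 16/9)·I equals the remaining terms, so I = (9/25)·(4*exp(-3*t)*sin(4*t)/9 - exp(-3*t)*cos(4*t)/3).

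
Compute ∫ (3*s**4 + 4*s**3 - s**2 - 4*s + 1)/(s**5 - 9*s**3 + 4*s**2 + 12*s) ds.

Factor the denominator: s*(s - 2)**2*(s + 1)*(s + 3).
Partial-fraction decomposition: 139/(150*(s + 3)) - 1/(6*(s + 1)) + 647/(300*(s - 2)) + 23/(10*(s - 2)**2) + 1/(12*s).
Integrate each term; A/(s−a) gives A·log|s−a|; A/(s−a)² gives −A/(s−a).

log(s)/12 + 647*log(s - 2)/300 - log(s + 1)/6 + 139*log(s + 3)/150 - 23/(10*s - 20) + C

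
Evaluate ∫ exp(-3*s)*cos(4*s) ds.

4*exp(-3*s)*sin(4*s)/25 - 3*exp(-3*s)*cos(4*s)/25 + C

Let I denote the integral. Integrate by parts with u = cos(4*s), dv = exp(-3*s) ds, so v = -exp(-3*s)/3: I = -exp(-3*s)*cos(4*s)/3 − (4/3)·∫ exp(-3*s)*sin(4*s) ds.
Apply parts again with u = sin(4*s), dv = exp(-3*s) ds: ∫ exp(-3*s)*sin(4*s) ds = -exp(-3*s)*sin(4*s)/3 + (4/3)·I. Substituting back brings back I: I = 4*exp(-3*s)*sin(4*s)/9 - exp(-3*s)*cos(4*s)/3 − (16/9)·I.
Solving for I: (1 + 16/9)·I equals the remaining terms, so I = (9/25)·(4*exp(-3*s)*sin(4*s)/9 - exp(-3*s)*cos(4*s)/3).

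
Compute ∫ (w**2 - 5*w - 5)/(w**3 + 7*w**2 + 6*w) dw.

Factor the denominator: w*(w + 1)*(w + 6).
Partial-fraction decomposition: 61/(30*(w + 6)) - 1/(5*(w + 1)) - 5/(6*w).
Integrate each term: A/(w−a) contributes A·log|w−a|.

-5*log(w)/6 - log(w + 1)/5 + 61*log(w + 6)/30 + C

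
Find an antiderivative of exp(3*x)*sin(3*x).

exp(3*x)*sin(3*x)/6 - exp(3*x)*cos(3*x)/6 + C

Let I denote the integral. Integrate by parts with u = sin(3*x), dv = exp(3*x) dx, so v = exp(3*x)/3: I = exp(3*x)*sin(3*x)/3 − ∫ exp(3*x)*cos(3*x) dx.
Apply parts again with u = cos(3*x), dv = exp(3*x) dx: ∫ exp(3*x)*cos(3*x) dx = exp(3*x)*cos(3*x)/3 + I. Substituting back brings back I: I = exp(3*x)*sin(3*x)/3 - exp(3*x)*cos(3*x)/3 − I.
Solving for I: (1 + 1)·I equals the remaining terms, so I = (1/2)·(exp(3*x)*sin(3*x)/3 - exp(3*x)*cos(3*x)/3).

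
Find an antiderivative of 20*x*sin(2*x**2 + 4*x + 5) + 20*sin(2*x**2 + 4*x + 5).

-5*cos(2*x**2 + 4*x + 5) + C

Let u = 2*x**2 + 4*x + 5, so du = (4*x + 4) dx.
Rewriting, the integral becomes 5·∫ sin(u) du = 5·-cos(u).
Substituting back, u = 2*x**2 + 4*x + 5.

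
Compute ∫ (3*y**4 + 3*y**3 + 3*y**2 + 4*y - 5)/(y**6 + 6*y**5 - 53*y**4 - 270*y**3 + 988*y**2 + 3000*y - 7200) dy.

78*log(y - 5)/121 - 1019*log(y - 4)/1800 + 29*log(y - 2)/896 - 155*log(y + 5)/63 + 909701*log(y + 6)/387200 - 3319/(880*y + 5280) + C

Factor the denominator: (y - 5)*(y - 4)*(y - 2)*(y + 5)*(y + 6)**2.
Partial-fraction decomposition: 909701/(387200*(y + 6)) + 3319/(880*(y + 6)**2) - 155/(63*(y + 5)) + 29/(896*(y - 2)) - 1019/(1800*(y - 4)) + 78/(121*(y - 5)).
Integrate each term; A/(y−a) gives A·log|y−a|; A/(y−a)² gives −A/(y−a).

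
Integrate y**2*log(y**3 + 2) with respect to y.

y**3*log(y**3 + 2)/3 - y**3/3 + 2*log(y**3 + 2)/3 + C

Let u = y**3 + 2, so du = (3*y**2) dy.
The integral becomes (1/3)·∫ log(u) du; integrate by parts with u′=log(u), dv′=du.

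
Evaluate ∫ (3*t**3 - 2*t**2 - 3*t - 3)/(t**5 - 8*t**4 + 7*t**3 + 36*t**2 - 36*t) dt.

log(t)/12 + 37*log(t - 6)/48 - 17*log(t - 3)/30 - log(t - 1)/6 - 29*log(t + 2)/240 + C

Factor the denominator: t*(t - 6)*(t - 3)*(t - 1)*(t + 2).
Partial-fraction decomposition: -29/(240*(t + 2)) - 1/(6*(t - 1)) - 17/(30*(t - 3)) + 37/(48*(t - 6)) + 1/(12*t).
Integrate each term: A/(t−a) contributes A·log|t−a|.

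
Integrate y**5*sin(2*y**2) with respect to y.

Let u = y², du = 2y dy; rewrite as (1/2)∫ u^2·sin(2u) du.
Now integrate by parts 2 times.

-y**4*cos(2*y**2)/4 + y**2*sin(2*y**2)/4 + cos(2*y**2)/8 + C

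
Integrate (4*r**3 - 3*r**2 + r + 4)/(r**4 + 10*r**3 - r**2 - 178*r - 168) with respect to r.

Factor the denominator: (r - 4)*(r + 1)*(r + 6)*(r + 7).
Partial-fraction decomposition: 761/(33*(r + 7)) - 487/(25*(r + 6)) + 2/(75*(r + 1)) + 108/(275*(r - 4)).
Integrate each term: A/(r−a) contributes A·log|r−a|.

108*log(r - 4)/275 + 2*log(r + 1)/75 - 487*log(r + 6)/25 + 761*log(r + 7)/33 + C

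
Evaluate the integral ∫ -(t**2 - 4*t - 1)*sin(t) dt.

t**2*cos(t) - 2*t*sin(t) - 4*t*cos(t) + 4*sin(t) - 3*cos(t) + C

Use integration by parts with u = t**2 - 4*t - 1, dv = -sin(t) dt, so v = cos(t).
Apply parts 2 times (tabular method): alternate signs, differentiate u down to 0, integrate dv up.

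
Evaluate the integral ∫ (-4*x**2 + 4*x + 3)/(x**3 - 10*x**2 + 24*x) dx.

log(x)/8 - 39*log(x - 6)/4 + 45*log(x - 4)/8 + C

Factor the denominator: x*(x - 6)*(x - 4).
Partial-fraction decomposition: 45/(8*(x - 4)) - 39/(4*(x - 6)) + 1/(8*x).
Integrate each term: A/(x−a) contributes A·log|x−a|.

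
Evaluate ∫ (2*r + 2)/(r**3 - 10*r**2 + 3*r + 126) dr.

Factor the denominator: (r - 7)*(r - 6)*(r + 3).
Partial-fraction decomposition: -2/(45*(r + 3)) - 14/(9*(r - 6)) + 8/(5*(r - 7)).
Integrate each term: A/(r−a) contributes A·log|r−a|.

8*log(r - 7)/5 - 14*log(r - 6)/9 - 2*log(r + 3)/45 + C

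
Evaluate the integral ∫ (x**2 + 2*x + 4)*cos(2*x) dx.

Use integration by parts with u = x**2 + 2*x + 4, dv = cos(2*x) dx, so v = sin(2*x)/2.
Apply parts 2 times (tabular method): alternate signs, differentiate u down to 0, integrate dv up.

x**2*sin(2*x)/2 + x*sin(2*x) + x*cos(2*x)/2 + 7*sin(2*x)/4 + cos(2*x)/2 + C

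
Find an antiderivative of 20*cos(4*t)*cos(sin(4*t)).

5*sin(sin(4*t)) + C

Let u = sin(4*t), so du = (4*cos(4*t)) dt.
Rewriting, the integral becomes 5·∫ cos(u) du = 5·sin(u).
Substituting back, u = sin(4*t).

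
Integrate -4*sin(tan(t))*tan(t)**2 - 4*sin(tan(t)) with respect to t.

4*cos(tan(t)) + C

Let u = tan(t), so du = (tan(t)**2 + 1) dt.
Rewriting, the integral becomes -4·∫ sin(u) du = -4·-cos(u).
Substituting back, u = tan(t).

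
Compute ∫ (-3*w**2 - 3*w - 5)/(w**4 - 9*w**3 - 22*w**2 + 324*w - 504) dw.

-173*log(w - 7)/65 + 131*log(w - 6)/48 - 23*log(w - 2)/160 + 95*log(w + 6)/1248 + C

Factor the denominator: (w - 7)*(w - 6)*(w - 2)*(w + 6).
Partial-fraction decomposition: 95/(1248*(w + 6)) - 23/(160*(w - 2)) + 131/(48*(w - 6)) - 173/(65*(w - 7)).
Integrate each term: A/(w−a) contributes A·log|w−a|.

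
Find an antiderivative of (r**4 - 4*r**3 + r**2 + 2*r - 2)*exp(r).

(r**4 - 8*r**3 + 25*r**2 - 48*r + 46)*exp(r) + C

Use integration by parts with u = r**4 - 4*r**3 + r**2 + 2*r - 2, dv = exp(r) dr, so v = exp(r).
Apply parts 4 times (tabular method): alternate signs, differentiate u down to 0, integrate dv up.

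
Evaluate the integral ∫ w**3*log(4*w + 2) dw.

Use integration by parts with u = log(4*w + 2), dv = w**3 dw.
Then du = 4/(4*w + 2) dw and v = w**4/4.

w**4*log(4*w + 2)/4 - w**4/16 + w**3/24 - w**2/32 + w/32 - log(2*w + 1)/64 + C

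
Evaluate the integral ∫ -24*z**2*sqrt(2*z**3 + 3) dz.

Let u = 2*z**3 + 3, so du = (6*z**2) dz.
Rewriting, the integral becomes -4·∫ √u du = -4·(2/3)u^(3/2).
Substituting back, u = 2*z**3 + 3.

-8*(2*z**3 + 3)**(3/2)/3 + C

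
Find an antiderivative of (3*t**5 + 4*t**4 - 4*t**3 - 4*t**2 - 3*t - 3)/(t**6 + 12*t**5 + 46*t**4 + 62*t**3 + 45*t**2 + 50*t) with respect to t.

-3*log(t)/50 + 13*log(t + 2)/90 + 229963*log(t + 5)/76050 - 183*log(t**2 + 1)/3380 - 17*atan(t)/845 + 6463/(390*t + 1950) + C

Factor the denominator: t*(t + 2)*(t + 5)**2*(t**2 + 1).
Partial-fraction decomposition: -(183*t + 34)/(1690*(t**2 + 1)) + 229963/(76050*(t + 5)) - 6463/(390*(t + 5)**2) + 13/(90*(t + 2)) - 3/(50*t).
Integrate each term; A/(t−a) gives A·log|t−a|; the (Bt+D)/(t²+p²) term gives a log and an atan.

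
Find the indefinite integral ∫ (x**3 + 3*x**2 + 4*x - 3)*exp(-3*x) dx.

(-9*x**3 - 36*x**2 - 60*x + 7)*exp(-3*x)/27 + C

Use integration by parts with u = x**3 + 3*x**2 + 4*x - 3, dv = exp(-3*x) dx, so v = -exp(-3*x)/3.
Apply parts 3 times (tabular method): alternate signs, differentiate u down to 0, integrate dv up.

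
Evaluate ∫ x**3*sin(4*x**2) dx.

-x**2*cos(4*x**2)/8 + sin(4*x**2)/32 + C

Let u = x², du = 2x dx; rewrite as (1/2)∫ u^1·sin(4u) du.
Now integrate by parts 1 time.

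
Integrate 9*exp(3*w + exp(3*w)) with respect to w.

Let u = exp(3*w), so du = (3*exp(3*w)) dw.
Rewriting, the integral becomes 3·∫ e^u du = 3·e^u.
Substituting back, u = exp(3*w).

3*exp(exp(3*w)) + C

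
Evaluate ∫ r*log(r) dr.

r**2*log(r)/2 - r**2/4 + C

Use integration by parts with u = log(r), dv = r dr.
Then du = 1/r dr and v = r**2/2.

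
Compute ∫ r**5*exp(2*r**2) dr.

(2*r**4 - 2*r**2 + 1)*exp(2*r**2)/8 + C

Let u = r², du = 2r dr; rewrite as (1/2)∫ u^2·exp(2u) du.
Now integrate by parts 2 times.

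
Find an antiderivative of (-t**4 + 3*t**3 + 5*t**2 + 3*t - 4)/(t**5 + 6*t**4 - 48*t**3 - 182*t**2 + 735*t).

-4*log(t)/735 - 19*log(t - 5)/240 - log(t - 3)/12 - 1957*log(t + 7)/2352 - 107/(28*t + 196) + C

Factor the denominator: t*(t - 5)*(t - 3)*(t + 7)**2.
Partial-fraction decomposition: -1957/(2352*(t + 7)) + 107/(28*(t + 7)**2) - 1/(12*(t - 3)) - 19/(240*(t - 5)) - 4/(735*t).
Integrate each term; A/(t−a) gives A·log|t−a|; A/(t−a)² gives −A/(t−a).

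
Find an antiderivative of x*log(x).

x**2*log(x)/2 - x**2/4 + C

Use integration by parts with u = log(x), dv = x dx.
Then du = 1/x dx and v = x**2/2.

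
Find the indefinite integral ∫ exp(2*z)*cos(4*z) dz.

Let I denote the integral. Integrate by parts with u = cos(4*z), dv = exp(2*z) dz, so v = exp(2*z)/2: I = exp(2*z)*cos(4*z)/2 + 2·∫ exp(2*z)*sin(4*z) dz.
Apply parts again with u = sin(4*z), dv = exp(2*z) dz: ∫ exp(2*z)*sin(4*z) dz = exp(2*z)*sin(4*z)/2 − 2·I. Substituting back brings back I: I = exp(2*z)*sin(4*z) + exp(2*z)*cos(4*z)/2 − 4·I.
Solving for I: (1 + 4)·I equals the remaining terms, so I = (1/5)·(exp(2*z)*sin(4*z) + exp(2*z)*cos(4*z)/2).

exp(2*z)*sin(4*z)/5 + exp(2*z)*cos(4*z)/10 + C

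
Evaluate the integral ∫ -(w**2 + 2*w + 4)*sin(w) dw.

Use integration by parts with u = w**2 + 2*w + 4, dv = -sin(w) dw, so v = cos(w).
Apply parts 2 times (tabular method): alternate signs, differentiate u down to 0, integrate dv up.

w**2*cos(w) - 2*w*sin(w) + 2*w*cos(w) - 2*sin(w) + 2*cos(w) + C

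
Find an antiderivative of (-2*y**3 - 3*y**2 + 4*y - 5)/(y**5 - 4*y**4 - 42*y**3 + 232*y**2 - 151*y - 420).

Factor the denominator: (y - 5)*(y - 4)*(y - 3)*(y + 1)*(y + 7).
Partial-fraction decomposition: 23/(360*(y + 7)) + 1/(72*(y + 1)) - 37/(40*(y - 3)) + 3/(y - 4) - 155/(72*(y - 5)).
Integrate each term: A/(y−a) contributes A·log|y−a|.

-155*log(y - 5)/72 + 3*log(y - 4) - 37*log(y - 3)/40 + log(y + 1)/72 + 23*log(y + 7)/360 + C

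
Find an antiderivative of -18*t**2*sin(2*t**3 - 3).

3*cos(2*t**3 - 3) + C

Let u = 2*t**3 - 3, so du = (6*t**2) dt.
Rewriting, the integral becomes -3·∫ sin(u) du = -3·-cos(u).
Substituting back, u = 2*t**3 - 3.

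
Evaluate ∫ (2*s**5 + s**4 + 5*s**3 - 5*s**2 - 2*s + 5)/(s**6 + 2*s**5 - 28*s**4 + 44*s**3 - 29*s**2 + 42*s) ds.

5*log(s)/42 + 164*log(s - 3)/75 - 101*log(s - 2)/90 + 16577*log(s + 7)/15750 - 59*log(s**2 + 1)/500 + 13*atan(s)/250 + C

Factor the denominator: s*(s - 3)*(s - 2)*(s + 7)*(s**2 + 1).
Partial-fraction decomposition: -(59*s - 13)/(250*(s**2 + 1)) + 16577/(15750*(s + 7)) - 101/(90*(s - 2)) + 164/(75*(s - 3)) + 5/(42*s).
Integrate each term; A/(s−a) gives A·log|s−a|; the (Bs+D)/(s²+p²) term gives a log and an atan.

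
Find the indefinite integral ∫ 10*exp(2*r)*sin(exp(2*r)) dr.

Let u = exp(2*r), so du = (2*exp(2*r)) dr.
Rewriting, the integral becomes 5·∫ sin(u) du = 5·-cos(u).
Substituting back, u = exp(2*r).

-5*cos(exp(2*r)) + C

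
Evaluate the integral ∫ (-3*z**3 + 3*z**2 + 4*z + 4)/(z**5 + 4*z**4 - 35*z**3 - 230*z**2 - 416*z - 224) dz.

Factor the denominator: (z - 7)*(z + 1)*(z + 2)*(z + 4)**2.
Partial-fraction decomposition: -257/(363*(z + 4)) - 38/(11*(z + 4)**2) + 8/(9*(z + 2)) - 1/(12*(z + 1)) - 425/(4356*(z - 7)).
Integrate each term; A/(z−a) gives A·log|z−a|; A/(z−a)² gives −A/(z−a).

-425*log(z - 7)/4356 - log(z + 1)/12 + 8*log(z + 2)/9 - 257*log(z + 4)/363 + 38/(11*z + 44) + C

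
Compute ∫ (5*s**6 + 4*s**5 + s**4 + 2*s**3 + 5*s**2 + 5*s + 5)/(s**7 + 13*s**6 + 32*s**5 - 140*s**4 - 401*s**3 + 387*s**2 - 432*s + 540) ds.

4817*log(s - 3)/12960 - 9*log(s - 1)/392 + 1695*log(s + 5)/32 - 262559552*log(s + 6)/5433561 + 119*log(s**2 + 1)/54760 - 233*atan(s)/27380 + 203195/(2331*s + 13986) + C

Factor the denominator: (s - 3)*(s - 1)*(s + 5)*(s + 6)**2*(s**2 + 1).
Partial-fraction decomposition: (119*s - 233)/(27380*(s**2 + 1)) - 262559552/(5433561*(s + 6)) - 203195/(2331*(s + 6)**2) + 1695/(32*(s + 5)) - 9/(392*(s - 1)) + 4817/(12960*(s - 3)).
Integrate each term; A/(s−a) gives A·log|s−a|; the (Bs+D)/(s²+p²) term gives a log and an atan.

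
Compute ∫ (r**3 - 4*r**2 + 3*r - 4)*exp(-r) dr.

Use integration by parts with u = r**3 - 4*r**2 + 3*r - 4, dv = exp(-r) dr, so v = -exp(-r).
Apply parts 3 times (tabular method): alternate signs, differentiate u down to 0, integrate dv up.

(-r**3 + r**2 - r + 3)*exp(-r) + C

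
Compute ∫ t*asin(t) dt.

Use integration by parts with u = arcsin(t), dv = t dt.
Then du = 1/sqrt(-t**2 + 1) dt.

t**2*asin(t)/2 + t*sqrt(-t**2 + 1)/4 - asin(t)/4 + C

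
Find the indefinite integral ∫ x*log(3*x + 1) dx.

Use integration by parts with u = log(3*x + 1), dv = x dx.
Then du = 3/(3*x + 1) dx and v = x**2/2.

x**2*log(3*x + 1)/2 - x**2/4 + x/6 - log(3*x + 1)/18 + C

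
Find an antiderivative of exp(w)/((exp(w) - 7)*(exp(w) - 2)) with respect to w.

Let u = e^w, du = e^w dw.
The integral becomes ∫ du/((u-7)(u-2)); decompose into partial fractions.

log(exp(w) - 7)/5 - log(exp(w) - 2)/5 + C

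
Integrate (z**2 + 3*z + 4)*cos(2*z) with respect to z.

z**2*sin(2*z)/2 + 3*z*sin(2*z)/2 + z*cos(2*z)/2 + 7*sin(2*z)/4 + 3*cos(2*z)/4 + C

Use integration by parts with u = z**2 + 3*z + 4, dv = cos(2*z) dz, so v = sin(2*z)/2.
Apply parts 2 times (tabular method): alternate signs, differentiate u down to 0, integrate dv up.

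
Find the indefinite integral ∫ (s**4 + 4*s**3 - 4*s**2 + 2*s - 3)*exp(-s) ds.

(-s**4 - 8*s**3 - 20*s**2 - 42*s - 39)*exp(-s) + C

Use integration by parts with u = s**4 + 4*s**3 - 4*s**2 + 2*s - 3, dv = exp(-s) ds, so v = -exp(-s).
Apply parts 4 times (tabular method): alternate signs, differentiate u down to 0, integrate dv up.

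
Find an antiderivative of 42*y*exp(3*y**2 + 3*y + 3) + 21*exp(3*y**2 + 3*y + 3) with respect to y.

7*exp(3*y**2 + 3*y + 3) + C

Let u = 3*y**2 + 3*y + 3, so du = (6*y + 3) dy.
Rewriting, the integral becomes 7·∫ e^u du = 7·e^u.
Substituting back, u = 3*y**2 + 3*y + 3.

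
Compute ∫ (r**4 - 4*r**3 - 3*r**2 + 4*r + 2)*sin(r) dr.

Use integration by parts with u = r**4 - 4*r**3 - 3*r**2 + 4*r + 2, dv = sin(r) dr, so v = -cos(r).
Apply parts 4 times (tabular method): alternate signs, differentiate u down to 0, integrate dv up.

-r**4*cos(r) + 4*r**3*sin(r) + 4*r**3*cos(r) - 12*r**2*sin(r) + 15*r**2*cos(r) - 30*r*sin(r) - 28*r*cos(r) + 28*sin(r) - 32*cos(r) + C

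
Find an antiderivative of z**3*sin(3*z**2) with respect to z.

-z**2*cos(3*z**2)/6 + sin(3*z**2)/18 + C

Let u = z², du = 2z dz; rewrite as (1/2)∫ u^1·sin(3u) du.
Now integrate by parts 1 time.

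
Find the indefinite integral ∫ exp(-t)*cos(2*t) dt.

Let I denote the integral. Integrate by parts with u = cos(2*t), dv = exp(-t) dt, so v = -exp(-t): I = -exp(-t)*cos(2*t) − 2·∫ exp(-t)*sin(2*t) dt.
Apply parts again with u = sin(2*t), dv = exp(-t) dt: ∫ exp(-t)*sin(2*t) dt = -exp(-t)*sin(2*t) + 2·I. Substituting back brings back I: I = 2*exp(-t)*sin(2*t) - exp(-t)*cos(2*t) − 4·I.
Solving for I: (1 + 4)·I equals the remaining terms, so I = (1/5)·(2*exp(-t)*sin(2*t) - exp(-t)*cos(2*t)).

2*exp(-t)*sin(2*t)/5 - exp(-t)*cos(2*t)/5 + C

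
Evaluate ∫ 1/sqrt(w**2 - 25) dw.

Substitute w = 5·sec(θ), so dw = 5·sec(θ)*tan(θ) dθ and the radical becomes sqrt(w**2 - 25) = 5·tan(θ) by the Pythagorean identity.
Integrate the resulting trig expression in θ, then back-substitute sec(θ) = w/5, tan(θ) = sqrt(w**2 - 25)/5 (absorbing any constant into C).

log(w + sqrt(w**2 - 25)) + C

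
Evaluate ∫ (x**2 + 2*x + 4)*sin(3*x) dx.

-x**2*cos(3*x)/3 + 2*x*sin(3*x)/9 - 2*x*cos(3*x)/3 + 2*sin(3*x)/9 - 34*cos(3*x)/27 + C

Use integration by parts with u = x**2 + 2*x + 4, dv = sin(3*x) dx, so v = -cos(3*x)/3.
Apply parts 2 times (tabular method): alternate signs, differentiate u down to 0, integrate dv up.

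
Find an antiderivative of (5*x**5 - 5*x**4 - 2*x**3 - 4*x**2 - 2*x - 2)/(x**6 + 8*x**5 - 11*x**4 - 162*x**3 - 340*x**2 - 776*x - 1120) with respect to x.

Factor the denominator: (x - 5)*(x + 2)*(x + 4)*(x + 7)*(x**2 + 4).
Partial-fraction decomposition: -(1623*x + 3214)/(12296*(x**2 + 4)) + 15923/(1590*(x + 7)) - 211/(36*(x + 4)) + 17/(40*(x + 2)) + 289/(522*(x - 5)).
Integrate each term; A/(x−a) gives A·log|x−a|; the (Bx+D)/(x²+p²) term gives a log and an atan.

289*log(x - 5)/522 + 17*log(x + 2)/40 - 211*log(x + 4)/36 + 15923*log(x + 7)/1590 - 1623*log(x**2 + 4)/24592 - 1607*atan(x/2)/12296 + C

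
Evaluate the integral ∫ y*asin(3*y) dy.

Use integration by parts with u = arcsin(3*y), dv = y dy.
Then du = 3/sqrt(-9*y**2 + 1) dy.

y**2*asin(3*y)/2 + y*sqrt(-9*y**2 + 1)/12 - asin(3*y)/36 + C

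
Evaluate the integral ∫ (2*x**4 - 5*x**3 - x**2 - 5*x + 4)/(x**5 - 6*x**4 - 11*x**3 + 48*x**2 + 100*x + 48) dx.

725*log(x - 6)/392 - 8*log(x - 4)/15 - 251*log(x + 1)/245 + 41*log(x + 2)/24 - 3/(7*x + 7) + C

Factor the denominator: (x - 6)*(x - 4)*(x + 1)**2*(x + 2).
Partial-fraction decomposition: 41/(24*(x + 2)) - 251/(245*(x + 1)) + 3/(7*(x + 1)**2) - 8/(15*(x - 4)) + 725/(392*(x - 6)).
Integrate each term; A/(x−a) gives A·log|x−a|; A/(x−a)² gives −A/(x−a).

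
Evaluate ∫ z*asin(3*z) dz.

Use integration by parts with u = arcsin(3*z), dv = z dz.
Then du = 3/sqrt(-9*z**2 + 1) dz.

z**2*asin(3*z)/2 + z*sqrt(-9*z**2 + 1)/12 - asin(3*z)/36 + C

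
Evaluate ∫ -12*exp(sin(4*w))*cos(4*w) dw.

Let u = sin(4*w), so du = (4*cos(4*w)) dw.
Rewriting, the integral becomes -3·∫ e^u du = -3·e^u.
Substituting back, u = sin(4*w).

-3*exp(sin(4*w)) + C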